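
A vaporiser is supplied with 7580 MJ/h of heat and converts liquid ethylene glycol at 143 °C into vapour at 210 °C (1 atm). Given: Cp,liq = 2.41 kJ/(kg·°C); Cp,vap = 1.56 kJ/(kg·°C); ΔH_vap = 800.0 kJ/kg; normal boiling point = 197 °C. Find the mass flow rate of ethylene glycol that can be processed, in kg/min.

Δh = 2.41×(197−143) + 800.0 + 1.56×(210−197) = 950.42 kJ/kg
Q = 7580 MJ/h = 2105.6 kJ/s = 126330 kJ/min
ṁ = Q/Δh = 126330 / 950.42 = 132.92 kg/min

ṁ = 133 kg/min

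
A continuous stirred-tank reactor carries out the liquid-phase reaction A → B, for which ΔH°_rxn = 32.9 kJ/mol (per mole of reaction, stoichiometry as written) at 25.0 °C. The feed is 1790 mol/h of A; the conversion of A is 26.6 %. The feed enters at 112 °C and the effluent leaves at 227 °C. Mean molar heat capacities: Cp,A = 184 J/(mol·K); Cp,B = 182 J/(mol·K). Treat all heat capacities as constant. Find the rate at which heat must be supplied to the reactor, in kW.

Extent of reaction ξ = 0.266 × 1790 = 476.14 mol/h
Reaction term: ξ·ΔH°_rxn = 476.14 × 32.9 = 15665 kJ/h
Sensible, feed 112→25 °C: -28654 kJ/h
Outlet flows (mol/h): A 1313.9, B 476.14
Sensible, products 25→227 °C: 66338 kJ/h
Q = ΔH = 53349 kJ/h = 14.819 kW
Heat supplied = 14.819 kW

Q_in = 14.8 kW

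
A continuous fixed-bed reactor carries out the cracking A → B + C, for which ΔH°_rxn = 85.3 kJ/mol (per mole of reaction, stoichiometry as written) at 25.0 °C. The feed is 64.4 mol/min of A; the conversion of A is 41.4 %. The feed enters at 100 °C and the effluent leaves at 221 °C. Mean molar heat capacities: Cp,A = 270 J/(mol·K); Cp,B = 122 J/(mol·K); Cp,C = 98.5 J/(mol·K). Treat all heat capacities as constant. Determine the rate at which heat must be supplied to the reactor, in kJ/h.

Q_in = 247000 kJ/h

Extent of reaction ξ = 0.414 × 64.4 = 26.662 mol/min
Reaction term: ξ·ΔH°_rxn = 26.662 × 85.3 = 2274.2 kJ/min
Sensible, feed 100→25 °C: -1304.1 kJ/min
Outlet flows (mol/min): A 37.738, B 26.662, C 26.662
Sensible, products 25→221 °C: 3149.4 kJ/min
Q = ΔH = 4119.5 kJ/min = 68.659 kW
Heat supplied = 247170 kJ/h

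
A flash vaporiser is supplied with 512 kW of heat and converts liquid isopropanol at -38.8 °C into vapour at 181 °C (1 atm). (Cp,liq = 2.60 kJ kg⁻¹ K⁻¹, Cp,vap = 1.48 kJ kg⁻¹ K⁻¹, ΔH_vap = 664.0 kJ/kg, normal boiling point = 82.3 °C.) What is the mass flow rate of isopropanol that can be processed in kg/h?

ṁ = 1640 kg/h

Δh = 2.60×(82.3−-38.8) + 664.0 + 1.48×(181−82.3) = 1124.9 kJ/kg
Q = 512 kW = 512 kJ/s = 1.8432e+06 kJ/h
ṁ = Q/Δh = 1.8432e+06 / 1124.9 = 1638.5 kg/h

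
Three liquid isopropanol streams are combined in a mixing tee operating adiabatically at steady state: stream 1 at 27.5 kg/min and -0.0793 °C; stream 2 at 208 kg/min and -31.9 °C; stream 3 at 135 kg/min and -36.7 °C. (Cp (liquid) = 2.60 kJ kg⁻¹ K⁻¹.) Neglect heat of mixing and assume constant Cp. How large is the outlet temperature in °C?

No heat crosses the boundary, so H_out = H_in.
T_out = Σ ṁᵢCp,ᵢTᵢ / Σ ṁᵢCp,ᵢ
      = -30139 / 963.3 = -31.287 °C

T_out = -31.3 °C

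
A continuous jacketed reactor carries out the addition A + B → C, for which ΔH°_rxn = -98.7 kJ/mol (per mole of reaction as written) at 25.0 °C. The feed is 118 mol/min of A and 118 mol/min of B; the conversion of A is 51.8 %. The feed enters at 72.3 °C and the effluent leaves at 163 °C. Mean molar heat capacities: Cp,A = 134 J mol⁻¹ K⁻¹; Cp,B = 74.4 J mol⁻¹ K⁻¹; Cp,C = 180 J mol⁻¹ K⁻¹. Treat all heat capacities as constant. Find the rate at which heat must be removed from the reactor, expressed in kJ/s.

Q_out = 67.4 kJ/s

Extent of reaction ξ = 0.518 × 118 = 61.124 mol/min
Reaction term: ξ·ΔH°_rxn = 61.124 × -98.7 = -6032.9 kJ/min
Sensible, feed 72.3→25 °C: -1163.2 kJ/min
Outlet flows (mol/min): A 56.876, B 56.876, C 61.124
Sensible, products 25→163 °C: 3154 kJ/min
Q = ΔH = -4042.1 kJ/min = -67.368 kW
Heat removed = 67.368 kJ/s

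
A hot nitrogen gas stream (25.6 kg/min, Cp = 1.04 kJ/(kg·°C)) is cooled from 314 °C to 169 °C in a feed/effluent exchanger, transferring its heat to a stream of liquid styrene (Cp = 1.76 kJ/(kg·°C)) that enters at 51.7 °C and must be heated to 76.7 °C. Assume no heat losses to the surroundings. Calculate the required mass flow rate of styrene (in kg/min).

Heat released by hot stream: Q = 25.6 × 1.04 × (314 − 169) = 3860.5 kJ/min
Energy balance on cold side (adiabatic exchanger): Q = ṁ_c·Cp_c·(T_c,out − T_c,in)
ṁ_c = 3860.5 / [1.76 × (76.7 − 51.7)] = 87.738 kg/min

ṁ_c = 87.7 kg/min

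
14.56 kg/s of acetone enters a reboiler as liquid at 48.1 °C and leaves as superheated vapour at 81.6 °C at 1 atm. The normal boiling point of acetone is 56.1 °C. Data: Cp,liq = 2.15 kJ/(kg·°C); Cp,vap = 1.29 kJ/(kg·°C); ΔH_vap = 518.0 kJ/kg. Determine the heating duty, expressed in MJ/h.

Q = 29800 MJ/h

liquid 48.1→56.1 °C: 17.2 kJ/kg
vaporisation at 56.1 °C: 518 kJ/kg
vapour 56.1→81.6 °C: 32.895 kJ/kg
Δh = 17.2 + 518 + 32.895 = 568.1 kJ/kg
Q = ṁ·Δh = 14.56 kg/s × 568.1 kJ/kg = 8271.5 kJ/s
|Q| = 8271.5 kW = 29777 MJ/h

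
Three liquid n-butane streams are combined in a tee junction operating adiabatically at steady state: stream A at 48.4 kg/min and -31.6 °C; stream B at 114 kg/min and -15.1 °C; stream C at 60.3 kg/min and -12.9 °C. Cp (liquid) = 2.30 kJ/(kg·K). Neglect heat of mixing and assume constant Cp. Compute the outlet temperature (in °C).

No heat crosses the boundary, so H_out = H_in.
T_out = Σ ṁᵢCp,ᵢTᵢ / Σ ṁᵢCp,ᵢ
      = -9266 / 512.21 = -18.09 °C

T_out = -18.1 °C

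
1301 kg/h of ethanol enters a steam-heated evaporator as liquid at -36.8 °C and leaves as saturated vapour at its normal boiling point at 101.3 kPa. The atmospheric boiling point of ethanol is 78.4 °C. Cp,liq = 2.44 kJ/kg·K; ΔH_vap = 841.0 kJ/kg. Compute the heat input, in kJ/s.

liquid -36.8→78.4 °C: 281.09 kJ/kg
vaporisation at 78.4 °C: 841 kJ/kg
Δh = 281.09 + 841 = 1122.1 kJ/kg
Q = ṁ·Δh = 1301 kg/h × 1122.1 kJ/kg = 1.4598e+06 kJ/h
|Q| = 405.51 kW

Q = 406 kJ/s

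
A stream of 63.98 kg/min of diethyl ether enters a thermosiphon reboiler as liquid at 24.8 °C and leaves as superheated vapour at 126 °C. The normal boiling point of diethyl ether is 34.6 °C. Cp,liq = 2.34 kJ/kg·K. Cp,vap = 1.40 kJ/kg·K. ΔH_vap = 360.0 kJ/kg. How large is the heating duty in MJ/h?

liquid 24.8→34.6 °C: 22.932 kJ/kg
vaporisation at 34.6 °C: 360 kJ/kg
vapour 34.6→126 °C: 127.96 kJ/kg
Δh = 22.932 + 360 + 127.96 = 510.89 kJ/kg
Q = ṁ·Δh = 63.98 kg/min × 510.89 kJ/kg = 32687 kJ/min
|Q| = 544.78 kW = 1961.2 MJ/h

Q = 1960 MJ/h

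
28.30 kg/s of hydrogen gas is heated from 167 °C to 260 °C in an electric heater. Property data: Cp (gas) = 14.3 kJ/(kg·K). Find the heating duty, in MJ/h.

Q = ṁ·Cp·ΔT = 28.30 × 14.3 × (260 − 167) = 37636 kJ/s
Heating duty = 135490 MJ/h

Q = 135000 MJ/h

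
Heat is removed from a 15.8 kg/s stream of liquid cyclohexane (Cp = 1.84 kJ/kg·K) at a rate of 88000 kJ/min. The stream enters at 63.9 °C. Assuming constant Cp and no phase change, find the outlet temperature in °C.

Q = 88000 kJ/min = 1466.7 kJ/s
ΔT = Q/(ṁ·Cp) = 1466.7/(15.8×1.84) = 50.449 K
T_out = 63.9 − 50.449 = 13.451 °C

T_out = 13.5 °C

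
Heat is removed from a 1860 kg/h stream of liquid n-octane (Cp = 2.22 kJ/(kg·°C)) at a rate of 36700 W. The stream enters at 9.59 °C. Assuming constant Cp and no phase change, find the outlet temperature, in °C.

Q = 36700 W = 132120 kJ/h
ΔT = Q/(ṁ·Cp) = 132120/(1860×2.22) = 31.997 K
T_out = 9.59 − 31.997 = -22.407 °C

T_out = -22.4 °C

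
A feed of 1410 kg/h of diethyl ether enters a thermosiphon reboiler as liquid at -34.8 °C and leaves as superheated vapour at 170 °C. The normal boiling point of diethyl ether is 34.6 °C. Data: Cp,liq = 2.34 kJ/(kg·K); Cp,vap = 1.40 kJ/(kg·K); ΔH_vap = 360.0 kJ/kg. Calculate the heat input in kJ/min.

Q = 16700 kJ/min

liquid -34.8→34.6 °C: 162.4 kJ/kg
vaporisation at 34.6 °C: 360 kJ/kg
vapour 34.6→170 °C: 189.56 kJ/kg
Δh = 162.4 + 360 + 189.56 = 711.96 kJ/kg
Q = ṁ·Δh = 1410 kg/h × 711.96 kJ/kg = 1.0039e+06 kJ/h
|Q| = 278.85 kW = 16731 kJ/min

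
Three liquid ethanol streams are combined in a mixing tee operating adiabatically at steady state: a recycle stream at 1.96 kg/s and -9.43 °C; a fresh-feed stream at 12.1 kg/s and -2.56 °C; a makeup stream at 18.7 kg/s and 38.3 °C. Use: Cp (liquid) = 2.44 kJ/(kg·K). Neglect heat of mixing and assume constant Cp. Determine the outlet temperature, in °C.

Energy balance with Q = 0: Σ ṁᵢCp,ᵢ(T_out − Tᵢ) = 0
T_out = Σ ṁᵢCp,ᵢTᵢ / Σ ṁᵢCp,ᵢ
      = 1626.9 / 79.934 = 20.353 °C

T_out = 20.4 °C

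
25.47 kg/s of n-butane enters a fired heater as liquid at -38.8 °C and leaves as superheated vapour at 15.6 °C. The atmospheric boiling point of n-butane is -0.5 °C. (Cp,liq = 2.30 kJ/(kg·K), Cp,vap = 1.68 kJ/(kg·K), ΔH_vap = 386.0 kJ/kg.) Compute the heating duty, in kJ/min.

liquid -38.8→-0.5 °C: 88.09 kJ/kg
vaporisation at -0.5 °C: 386 kJ/kg
vapour -0.5→15.6 °C: 27.048 kJ/kg
Δh = 88.09 + 386 + 27.048 = 501.14 kJ/kg
Q = ṁ·Δh = 25.47 kg/s × 501.14 kJ/kg = 12764 kJ/s
|Q| = 12764 kW = 765840 kJ/min

Q = 766000 kJ/min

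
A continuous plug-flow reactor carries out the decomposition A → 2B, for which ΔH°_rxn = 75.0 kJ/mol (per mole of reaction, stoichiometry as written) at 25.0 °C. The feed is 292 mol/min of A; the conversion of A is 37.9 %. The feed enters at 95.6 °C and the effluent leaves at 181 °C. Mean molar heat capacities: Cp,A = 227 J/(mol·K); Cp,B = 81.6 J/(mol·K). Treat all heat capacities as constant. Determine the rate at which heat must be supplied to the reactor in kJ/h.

Extent of reaction ξ = 0.379 × 292 = 110.67 mol/min
Reaction term: ξ·ΔH°_rxn = 110.67 × 75.0 = 8300.1 kJ/min
Sensible, feed 95.6→25 °C: -4679.7 kJ/min
Outlet flows (mol/min): A 181.33, B 221.34
Sensible, products 25→181 °C: 9238.8 kJ/min
Q = ΔH = 12859 kJ/min = 214.32 kW
Heat supplied = 771560 kJ/h

Q_in = 772000 kJ/h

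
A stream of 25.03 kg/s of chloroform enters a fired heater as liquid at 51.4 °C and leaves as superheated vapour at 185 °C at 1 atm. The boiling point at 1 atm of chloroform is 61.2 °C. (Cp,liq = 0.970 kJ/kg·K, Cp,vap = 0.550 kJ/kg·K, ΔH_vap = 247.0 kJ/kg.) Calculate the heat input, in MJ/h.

Q = 29200 MJ/h

liquid 51.4→61.2 °C: 9.506 kJ/kg
vaporisation at 61.2 °C: 247 kJ/kg
vapour 61.2→185 °C: 68.09 kJ/kg
Δh = 9.506 + 247 + 68.09 = 324.6 kJ/kg
Q = ṁ·Δh = 25.03 kg/s × 324.6 kJ/kg = 8124.6 kJ/s
|Q| = 8124.6 kW = 29249 MJ/h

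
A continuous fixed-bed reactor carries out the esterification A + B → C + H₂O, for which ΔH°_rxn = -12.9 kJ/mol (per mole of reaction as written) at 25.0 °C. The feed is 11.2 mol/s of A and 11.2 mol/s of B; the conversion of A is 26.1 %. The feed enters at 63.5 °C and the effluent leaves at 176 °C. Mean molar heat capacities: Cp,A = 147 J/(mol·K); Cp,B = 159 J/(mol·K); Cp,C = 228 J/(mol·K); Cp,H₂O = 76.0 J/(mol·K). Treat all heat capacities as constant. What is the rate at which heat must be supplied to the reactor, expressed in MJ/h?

Q_in = 1250 MJ/h

Extent of reaction ξ = 0.261 × 11.2 = 2.9232 mol/s
Reaction term: ξ·ΔH°_rxn = 2.9232 × -12.9 = -37.709 kJ/s
Sensible, feed 63.5→25 °C: -131.95 kJ/s
Outlet flows (mol/s): A 8.2768, B 8.2768, C 2.9232, H₂O 2.9232
Sensible, products 25→176 °C: 516.62 kJ/s
Q = ΔH = 346.97 kJ/s = 346.97 kW
Heat supplied = 1249.1 MJ/h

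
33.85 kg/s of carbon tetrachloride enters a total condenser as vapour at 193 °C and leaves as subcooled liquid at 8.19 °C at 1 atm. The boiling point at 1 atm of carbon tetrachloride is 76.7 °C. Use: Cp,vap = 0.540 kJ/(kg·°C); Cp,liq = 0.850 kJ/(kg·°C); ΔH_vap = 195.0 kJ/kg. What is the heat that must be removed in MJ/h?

vapour 193→76.7 °C: -62.802 kJ/kg
condensation at 76.7 °C: -195 kJ/kg
liquid 76.7→8.19 °C: -58.233 kJ/kg
Δh = -62.802 + -195 + -58.233 = -316.04 kJ/kg
Q = ṁ·Δh = 33.85 kg/s × -316.04 kJ/kg = -10698 kJ/s
|Q| = 10698 kW = 38512 MJ/h

Q_c = 38500 MJ/h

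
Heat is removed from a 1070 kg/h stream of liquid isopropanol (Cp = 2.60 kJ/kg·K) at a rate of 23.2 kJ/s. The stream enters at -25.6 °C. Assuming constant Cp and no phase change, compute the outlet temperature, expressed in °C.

T_out = -55.6 °C

Q = 23.2 kJ/s = 83520 kJ/h
ΔT = Q/(ṁ·Cp) = 83520/(1070×2.60) = 30.022 K
T_out = -25.6 − 30.022 = -55.622 °C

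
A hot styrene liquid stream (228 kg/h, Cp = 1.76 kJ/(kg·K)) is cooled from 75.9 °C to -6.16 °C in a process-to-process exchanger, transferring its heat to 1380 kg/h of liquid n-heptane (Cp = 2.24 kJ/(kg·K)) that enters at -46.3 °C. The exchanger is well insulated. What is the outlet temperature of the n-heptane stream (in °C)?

Heat released by hot stream: Q = 228 × 1.76 × (75.9 − -6.16) = 32929 kJ/h
Energy balance on cold side (adiabatic exchanger): Q = ṁ_c·Cp_c·(T_c,out − T_c,in)
T_c,out = -46.3 + 32929/(1380 × 2.24) = -35.647 °C

T_c,out = -35.6 °C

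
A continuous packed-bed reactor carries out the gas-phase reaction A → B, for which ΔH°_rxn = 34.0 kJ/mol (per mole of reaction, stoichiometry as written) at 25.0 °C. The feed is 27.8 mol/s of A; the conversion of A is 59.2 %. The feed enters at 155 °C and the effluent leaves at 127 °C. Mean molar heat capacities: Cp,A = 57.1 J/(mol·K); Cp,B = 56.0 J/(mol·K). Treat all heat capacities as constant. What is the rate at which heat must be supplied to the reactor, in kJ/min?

Q_in = 30800 kJ/min

Extent of reaction ξ = 0.592 × 27.8 = 16.458 mol/s
Reaction term: ξ·ΔH°_rxn = 16.458 × 34.0 = 559.56 kJ/s
Sensible, feed 155→25 °C: -206.36 kJ/s
Outlet flows (mol/s): A 11.342, B 16.458
Sensible, products 25→127 °C: 160.07 kJ/s
Q = ΔH = 513.27 kJ/s = 513.27 kW
Heat supplied = 30796 kJ/min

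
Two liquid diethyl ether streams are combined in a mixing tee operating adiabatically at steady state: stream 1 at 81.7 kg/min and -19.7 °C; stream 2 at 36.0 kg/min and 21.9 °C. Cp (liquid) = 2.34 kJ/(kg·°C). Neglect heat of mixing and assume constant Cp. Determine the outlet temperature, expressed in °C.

T_out = -6.98 °C

Energy balance with Q = 0: Σ ṁᵢCp,ᵢ(T_out − Tᵢ) = 0
T_out = Σ ṁᵢCp,ᵢTᵢ / Σ ṁᵢCp,ᵢ
      = -1921.4 / 275.42 = -6.9761 °C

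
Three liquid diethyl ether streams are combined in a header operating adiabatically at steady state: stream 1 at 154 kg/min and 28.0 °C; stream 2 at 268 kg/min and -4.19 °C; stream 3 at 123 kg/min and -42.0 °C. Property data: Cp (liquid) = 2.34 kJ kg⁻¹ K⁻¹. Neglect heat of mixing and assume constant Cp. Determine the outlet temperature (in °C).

T_out = -3.63 °C

Adiabatic, steady state ⇒ Σ ṁᵢCp,ᵢ(T_out − Tᵢ) = 0
Σ ṁᵢCp,ᵢTᵢ = 154×2.34×28.0 + 268×2.34×-4.19 + 123×2.34×-42.0 = -4626
Σ ṁᵢCp,ᵢ = 154×2.34 + 268×2.34 + 123×2.34 = 1275.3
T_out = -4626 / 1275.3 = -3.6274 °C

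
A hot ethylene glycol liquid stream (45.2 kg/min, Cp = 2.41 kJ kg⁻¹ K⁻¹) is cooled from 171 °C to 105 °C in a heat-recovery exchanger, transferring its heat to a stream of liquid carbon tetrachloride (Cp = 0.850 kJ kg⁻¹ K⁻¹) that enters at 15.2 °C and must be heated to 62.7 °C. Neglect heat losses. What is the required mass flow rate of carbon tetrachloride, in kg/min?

Heat released by hot stream: Q = 45.2 × 2.41 × (171 − 105) = 7189.5 kJ/min
Energy balance on cold side (adiabatic exchanger): Q = ṁ_c·Cp_c·(T_c,out − T_c,in)
ṁ_c = 7189.5 / [0.850 × (62.7 − 15.2)] = 178.07 kg/min

ṁ_c = 178 kg/min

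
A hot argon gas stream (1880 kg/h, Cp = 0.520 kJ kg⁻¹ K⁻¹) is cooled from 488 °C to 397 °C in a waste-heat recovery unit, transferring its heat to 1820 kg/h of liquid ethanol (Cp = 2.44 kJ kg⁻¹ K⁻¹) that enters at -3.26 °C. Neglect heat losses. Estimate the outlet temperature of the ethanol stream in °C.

Heat released by hot stream: Q = 1880 × 0.520 × (488 − 397) = 88962 kJ/h
Energy balance on cold side (adiabatic exchanger): Q = ṁ_c·Cp_c·(T_c,out − T_c,in)
T_c,out = -3.26 + 88962/(1820 × 2.44) = 16.773 °C

T_c,out = 16.8 °C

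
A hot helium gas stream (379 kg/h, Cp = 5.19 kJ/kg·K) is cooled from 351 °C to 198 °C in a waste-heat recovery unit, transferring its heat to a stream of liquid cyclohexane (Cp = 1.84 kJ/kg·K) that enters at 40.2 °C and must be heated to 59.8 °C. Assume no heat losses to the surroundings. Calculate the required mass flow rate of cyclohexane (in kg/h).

ṁ_c = 8340 kg/h

Heat released by hot stream: Q = 379 × 5.19 × (351 − 198) = 300950 kJ/h
Energy balance on cold side (adiabatic exchanger): Q = ṁ_c·Cp_c·(T_c,out − T_c,in)
ṁ_c = 300950 / [1.84 × (59.8 − 40.2)] = 8345 kg/h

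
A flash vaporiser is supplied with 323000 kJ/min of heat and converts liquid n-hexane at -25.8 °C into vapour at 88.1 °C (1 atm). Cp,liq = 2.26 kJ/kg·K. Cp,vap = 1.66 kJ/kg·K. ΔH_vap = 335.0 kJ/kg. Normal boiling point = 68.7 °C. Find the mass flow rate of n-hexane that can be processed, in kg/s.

ṁ = 9.27 kg/s

Δh = 2.26×(68.7−-25.8) + 335.0 + 1.66×(88.1−68.7) = 580.77 kJ/kg
Q = 323000 kJ/min = 5383.3 kJ/s = 5383.3 kJ/s
ṁ = Q/Δh = 5383.3 / 580.77 = 9.2692 kg/s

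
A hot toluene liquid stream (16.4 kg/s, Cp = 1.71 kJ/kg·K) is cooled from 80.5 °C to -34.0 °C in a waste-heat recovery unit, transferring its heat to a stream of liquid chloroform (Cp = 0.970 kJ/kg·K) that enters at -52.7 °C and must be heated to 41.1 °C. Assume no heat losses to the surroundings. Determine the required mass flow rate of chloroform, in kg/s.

Heat released by hot stream: Q = 16.4 × 1.71 × (80.5 − -34.0) = 3211 kJ/s
Energy balance on cold side (adiabatic exchanger): Q = ṁ_c·Cp_c·(T_c,out − T_c,in)
ṁ_c = 3211 / [0.970 × (41.1 − -52.7)] = 35.292 kg/s

ṁ_c = 35.3 kg/s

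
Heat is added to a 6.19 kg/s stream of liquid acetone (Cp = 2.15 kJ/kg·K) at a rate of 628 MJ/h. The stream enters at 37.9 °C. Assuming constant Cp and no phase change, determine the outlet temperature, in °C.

T_out = 51.0 °C

Q = 628 MJ/h = 174.44 kJ/s
ΔT = Q/(ṁ·Cp) = 174.44/(6.19×2.15) = 13.108 K
T_out = 37.9 + 13.108 = 51.008 °C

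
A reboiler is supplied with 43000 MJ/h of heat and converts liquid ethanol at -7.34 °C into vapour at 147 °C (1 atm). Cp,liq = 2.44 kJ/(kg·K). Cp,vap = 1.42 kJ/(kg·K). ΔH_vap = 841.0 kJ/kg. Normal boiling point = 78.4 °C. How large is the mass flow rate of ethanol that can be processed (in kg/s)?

Δh = 2.44×(78.4−-7.34) + 841.0 + 1.42×(147−78.4) = 1147.6 kJ/kg
Q = 43000 MJ/h = 11944 kJ/s = 11944 kJ/s
ṁ = Q/Δh = 11944 / 1147.6 = 10.408 kg/s

ṁ = 10.4 kg/s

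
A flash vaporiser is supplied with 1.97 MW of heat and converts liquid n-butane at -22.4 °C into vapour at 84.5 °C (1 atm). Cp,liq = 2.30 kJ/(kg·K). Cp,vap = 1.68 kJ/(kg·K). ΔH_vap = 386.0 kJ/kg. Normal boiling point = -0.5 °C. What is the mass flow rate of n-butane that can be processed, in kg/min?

ṁ = 204 kg/min

Δh = 2.30×(-0.5−-22.4) + 386.0 + 1.68×(84.5−-0.5) = 579.17 kJ/kg
Q = 1.97 MW = 1970 kJ/s = 118200 kJ/min
ṁ = Q/Δh = 118200 / 579.17 = 204.09 kg/min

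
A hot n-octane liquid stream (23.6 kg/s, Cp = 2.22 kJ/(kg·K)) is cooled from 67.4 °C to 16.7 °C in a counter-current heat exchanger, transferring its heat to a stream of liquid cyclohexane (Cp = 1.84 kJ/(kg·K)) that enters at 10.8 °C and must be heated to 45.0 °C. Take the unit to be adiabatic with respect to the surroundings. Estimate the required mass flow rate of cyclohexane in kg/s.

Heat released by hot stream: Q = 23.6 × 2.22 × (67.4 − 16.7) = 2656.3 kJ/s
Energy balance on cold side (adiabatic exchanger): Q = ṁ_c·Cp_c·(T_c,out − T_c,in)
ṁ_c = 2656.3 / [1.84 × (45.0 − 10.8)] = 42.211 kg/s

ṁ_c = 42.2 kg/s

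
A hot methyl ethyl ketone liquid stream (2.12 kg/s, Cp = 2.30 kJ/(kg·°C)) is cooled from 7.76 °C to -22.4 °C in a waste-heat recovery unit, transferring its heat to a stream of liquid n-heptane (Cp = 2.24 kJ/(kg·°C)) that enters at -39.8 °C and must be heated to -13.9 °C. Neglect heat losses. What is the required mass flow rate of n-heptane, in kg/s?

ṁ_c = 2.53 kg/s

Heat released by hot stream: Q = 2.12 × 2.30 × (7.76 − -22.4) = 147.06 kJ/s
Energy balance on cold side (adiabatic exchanger): Q = ṁ_c·Cp_c·(T_c,out − T_c,in)
ṁ_c = 147.06 / [2.24 × (-13.9 − -39.8)] = 2.5348 kg/s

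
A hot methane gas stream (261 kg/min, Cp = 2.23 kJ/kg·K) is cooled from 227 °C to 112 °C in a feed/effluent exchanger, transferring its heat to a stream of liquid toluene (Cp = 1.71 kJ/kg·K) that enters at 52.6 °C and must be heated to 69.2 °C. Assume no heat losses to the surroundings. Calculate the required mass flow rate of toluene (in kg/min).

Heat released by hot stream: Q = 261 × 2.23 × (227 − 112) = 66933 kJ/min
Energy balance on cold side (adiabatic exchanger): Q = ṁ_c·Cp_c·(T_c,out − T_c,in)
ṁ_c = 66933 / [1.71 × (69.2 − 52.6)] = 2358 kg/min

ṁ_c = 2360 kg/min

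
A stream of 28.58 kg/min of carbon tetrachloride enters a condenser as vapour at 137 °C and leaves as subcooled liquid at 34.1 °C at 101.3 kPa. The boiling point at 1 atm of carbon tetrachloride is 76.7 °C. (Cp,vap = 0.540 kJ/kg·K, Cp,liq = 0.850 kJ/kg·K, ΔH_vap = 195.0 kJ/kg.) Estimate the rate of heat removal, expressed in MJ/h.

vapour 137→76.7 °C: -32.562 kJ/kg
condensation at 76.7 °C: -195 kJ/kg
liquid 76.7→34.1 °C: -36.21 kJ/kg
Δh = -32.562 + -195 + -36.21 = -263.77 kJ/kg
Q = ṁ·Δh = 28.58 kg/min × -263.77 kJ/kg = -7538.6 kJ/min
|Q| = 125.64 kW = 452.32 MJ/h

Q_c = 452 MJ/h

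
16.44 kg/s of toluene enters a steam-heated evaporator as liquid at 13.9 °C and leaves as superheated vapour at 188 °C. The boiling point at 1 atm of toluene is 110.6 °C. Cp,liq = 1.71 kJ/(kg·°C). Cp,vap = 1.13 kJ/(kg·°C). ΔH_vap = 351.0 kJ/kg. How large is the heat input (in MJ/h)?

Q = 35700 MJ/h

liquid 13.9→110.6 °C: 165.36 kJ/kg
vaporisation at 110.6 °C: 351 kJ/kg
vapour 110.6→188 °C: 87.462 kJ/kg
Δh = 165.36 + 351 + 87.462 = 603.82 kJ/kg
Q = ṁ·Δh = 16.44 kg/s × 603.82 kJ/kg = 9926.8 kJ/s
|Q| = 9926.8 kW = 35736 MJ/h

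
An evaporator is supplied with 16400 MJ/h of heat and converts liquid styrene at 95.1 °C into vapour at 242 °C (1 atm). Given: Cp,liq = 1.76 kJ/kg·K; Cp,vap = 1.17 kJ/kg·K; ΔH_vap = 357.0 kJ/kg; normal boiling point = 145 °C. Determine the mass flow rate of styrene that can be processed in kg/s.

ṁ = 8.16 kg/s

Δh = 1.76×(145−95.1) + 357.0 + 1.17×(242−145) = 558.31 kJ/kg
Q = 16400 MJ/h = 4555.6 kJ/s = 4555.6 kJ/s
ṁ = Q/Δh = 4555.6 / 558.31 = 8.1595 kg/s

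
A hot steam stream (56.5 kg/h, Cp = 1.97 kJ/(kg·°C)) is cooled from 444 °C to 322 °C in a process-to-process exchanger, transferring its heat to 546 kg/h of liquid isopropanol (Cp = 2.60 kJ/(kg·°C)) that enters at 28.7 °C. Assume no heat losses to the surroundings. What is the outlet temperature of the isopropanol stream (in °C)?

Heat released by hot stream: Q = 56.5 × 1.97 × (444 − 322) = 13579 kJ/h
Energy balance on cold side (adiabatic exchanger): Q = ṁ_c·Cp_c·(T_c,out − T_c,in)
T_c,out = 28.7 + 13579/(546 × 2.60) = 38.266 °C

T_c,out = 38.3 °C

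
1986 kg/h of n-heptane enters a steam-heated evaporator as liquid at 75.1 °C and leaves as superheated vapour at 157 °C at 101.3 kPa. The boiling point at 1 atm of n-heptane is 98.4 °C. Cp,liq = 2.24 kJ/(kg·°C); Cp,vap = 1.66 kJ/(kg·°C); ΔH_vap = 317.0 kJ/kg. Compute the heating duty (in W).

liquid 75.1→98.4 °C: 52.192 kJ/kg
vaporisation at 98.4 °C: 317 kJ/kg
vapour 98.4→157 °C: 97.276 kJ/kg
Δh = 52.192 + 317 + 97.276 = 466.47 kJ/kg
Q = ṁ·Δh = 1986 kg/h × 466.47 kJ/kg = 926410 kJ/h
|Q| = 257.33 kW = 257330 W

Q = 257000 W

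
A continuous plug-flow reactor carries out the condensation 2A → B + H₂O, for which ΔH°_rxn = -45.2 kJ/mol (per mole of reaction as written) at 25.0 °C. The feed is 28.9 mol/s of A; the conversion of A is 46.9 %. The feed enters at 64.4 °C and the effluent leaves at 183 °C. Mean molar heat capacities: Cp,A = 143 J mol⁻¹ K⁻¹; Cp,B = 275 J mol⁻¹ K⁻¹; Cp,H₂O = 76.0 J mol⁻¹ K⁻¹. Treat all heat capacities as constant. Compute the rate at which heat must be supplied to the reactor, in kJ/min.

Q_in = 15200 kJ/min

Extent of reaction ξ = 0.469 × 28.9 / 2 = 6.777 mol/s
Reaction term: ξ·ΔH°_rxn = 6.777 × -45.2 = -306.32 kJ/s
Sensible, feed 64.4→25 °C: -162.83 kJ/s
Outlet flows (mol/s): A 15.346, B 6.777, H₂O 6.777
Sensible, products 25→183 °C: 722.57 kJ/s
Q = ΔH = 253.42 kJ/s = 253.42 kW
Heat supplied = 15205 kJ/min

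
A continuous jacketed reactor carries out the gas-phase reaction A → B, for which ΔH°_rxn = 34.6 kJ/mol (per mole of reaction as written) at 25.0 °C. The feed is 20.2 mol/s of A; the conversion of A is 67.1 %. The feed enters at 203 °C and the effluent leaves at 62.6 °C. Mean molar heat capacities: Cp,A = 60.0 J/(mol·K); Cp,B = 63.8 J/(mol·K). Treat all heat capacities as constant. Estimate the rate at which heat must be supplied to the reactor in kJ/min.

Extent of reaction ξ = 0.671 × 20.2 = 13.554 mol/s
Reaction term: ξ·ΔH°_rxn = 13.554 × 34.6 = 468.98 kJ/s
Sensible, feed 203→25 °C: -215.74 kJ/s
Outlet flows (mol/s): A 6.6458, B 13.554
Sensible, products 25→62.6 °C: 47.508 kJ/s
Q = ΔH = 300.75 kJ/s = 300.75 kW
Heat supplied = 18045 kJ/min

Q_in = 18000 kJ/min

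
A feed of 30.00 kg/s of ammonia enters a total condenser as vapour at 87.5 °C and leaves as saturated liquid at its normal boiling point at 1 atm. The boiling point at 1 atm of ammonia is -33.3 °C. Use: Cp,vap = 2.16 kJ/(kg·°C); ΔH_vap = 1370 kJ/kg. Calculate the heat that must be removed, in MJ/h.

Q_c = 176000 MJ/h

vapour 87.5→-33.3 °C: -260.93 kJ/kg
condensation at -33.3 °C: -1370 kJ/kg
Δh = -260.93 + -1370 = -1630.9 kJ/kg
Q = ṁ·Δh = 30.00 kg/s × -1630.9 kJ/kg = -48928 kJ/s
|Q| = 48928 kW = 176140 MJ/h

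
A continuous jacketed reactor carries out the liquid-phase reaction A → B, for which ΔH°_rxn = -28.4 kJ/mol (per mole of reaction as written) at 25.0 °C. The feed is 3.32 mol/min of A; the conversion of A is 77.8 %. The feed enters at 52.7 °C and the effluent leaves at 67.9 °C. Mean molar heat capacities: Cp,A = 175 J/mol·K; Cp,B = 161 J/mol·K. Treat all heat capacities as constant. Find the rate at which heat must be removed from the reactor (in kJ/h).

Extent of reaction ξ = 0.778 × 3.32 = 2.583 mol/min
Reaction term: ξ·ΔH°_rxn = 2.583 × -28.4 = -73.356 kJ/min
Sensible, feed 52.7→25 °C: -16.094 kJ/min
Outlet flows (mol/min): A 0.73704, B 2.583
Sensible, products 25→67.9 °C: 23.374 kJ/min
Q = ΔH = -66.076 kJ/min = -1.1013 kW
Heat removed = 3964.6 kJ/h

Q_out = 3960 kJ/h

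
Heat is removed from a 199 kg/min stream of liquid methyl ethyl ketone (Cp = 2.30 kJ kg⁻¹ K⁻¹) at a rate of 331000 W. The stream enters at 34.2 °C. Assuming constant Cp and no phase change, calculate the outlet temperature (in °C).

Q = 331000 W = 19860 kJ/min
ΔT = Q/(ṁ·Cp) = 19860/(199×2.30) = 43.391 K
T_out = 34.2 − 43.391 = -9.1909 °C

T_out = -9.19 °C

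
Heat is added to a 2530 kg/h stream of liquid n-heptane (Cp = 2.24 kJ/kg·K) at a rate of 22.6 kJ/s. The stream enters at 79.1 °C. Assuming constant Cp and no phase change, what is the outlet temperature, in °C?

Q = 22.6 kJ/s = 81360 kJ/h
ΔT = Q/(ṁ·Cp) = 81360/(2530×2.24) = 14.356 K
T_out = 79.1 + 14.356 = 93.456 °C

T_out = 93.5 °C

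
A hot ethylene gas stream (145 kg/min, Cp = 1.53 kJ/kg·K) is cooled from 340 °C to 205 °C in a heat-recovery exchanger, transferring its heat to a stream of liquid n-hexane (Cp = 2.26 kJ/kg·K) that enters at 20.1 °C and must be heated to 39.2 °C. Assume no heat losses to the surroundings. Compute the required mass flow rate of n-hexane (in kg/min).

Heat released by hot stream: Q = 145 × 1.53 × (340 − 205) = 29950 kJ/min
Energy balance on cold side (adiabatic exchanger): Q = ṁ_c·Cp_c·(T_c,out − T_c,in)
ṁ_c = 29950 / [2.26 × (39.2 − 20.1)] = 693.83 kg/min

ṁ_c = 694 kg/min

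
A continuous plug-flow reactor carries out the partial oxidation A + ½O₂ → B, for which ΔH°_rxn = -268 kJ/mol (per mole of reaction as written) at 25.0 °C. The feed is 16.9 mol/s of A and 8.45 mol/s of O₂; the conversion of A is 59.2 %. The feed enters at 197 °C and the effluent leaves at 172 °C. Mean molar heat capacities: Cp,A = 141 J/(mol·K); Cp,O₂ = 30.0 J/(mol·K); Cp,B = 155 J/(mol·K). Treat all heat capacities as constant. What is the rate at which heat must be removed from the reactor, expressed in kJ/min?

Extent of reaction ξ = 0.592 × 16.9 = 10.005 mol/s
Reaction term: ξ·ΔH°_rxn = 10.005 × -268 = -2681.3 kJ/s
Sensible, feed 197→25 °C: -453.46 kJ/s
Outlet flows (mol/s): A 6.8952, O₂ 3.4476, B 10.005
Sensible, products 25→172 °C: 386.08 kJ/s
Q = ΔH = -2748.7 kJ/s = -2748.7 kW
Heat removed = 164920 kJ/min

Q_out = 165000 kJ/min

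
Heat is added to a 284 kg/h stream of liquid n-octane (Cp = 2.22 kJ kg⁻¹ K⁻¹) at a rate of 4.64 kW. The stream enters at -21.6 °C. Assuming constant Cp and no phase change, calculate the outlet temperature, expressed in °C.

T_out = 4.89 °C

Q = 4.64 kW = 16704 kJ/h
ΔT = Q/(ṁ·Cp) = 16704/(284×2.22) = 26.494 K
T_out = -21.6 + 26.494 = 4.8941 °C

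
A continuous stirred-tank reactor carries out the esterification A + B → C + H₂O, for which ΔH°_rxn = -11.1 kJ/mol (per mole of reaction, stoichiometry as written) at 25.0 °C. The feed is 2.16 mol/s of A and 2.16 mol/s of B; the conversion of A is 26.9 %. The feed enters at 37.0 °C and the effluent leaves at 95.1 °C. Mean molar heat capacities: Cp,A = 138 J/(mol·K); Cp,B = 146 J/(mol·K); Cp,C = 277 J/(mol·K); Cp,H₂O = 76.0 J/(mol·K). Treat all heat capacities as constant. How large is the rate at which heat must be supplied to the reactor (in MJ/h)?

Q_in = 115 MJ/h

Extent of reaction ξ = 0.269 × 2.16 = 0.58104 mol/s
Reaction term: ξ·ΔH°_rxn = 0.58104 × -11.1 = -6.4495 kJ/s
Sensible, feed 37.0→25 °C: -7.3613 kJ/s
Outlet flows (mol/s): A 1.579, B 1.579, C 0.58104, H₂O 0.58104
Sensible, products 25→95.1 °C: 45.813 kJ/s
Q = ΔH = 32.002 kJ/s = 32.002 kW
Heat supplied = 115.21 MJ/h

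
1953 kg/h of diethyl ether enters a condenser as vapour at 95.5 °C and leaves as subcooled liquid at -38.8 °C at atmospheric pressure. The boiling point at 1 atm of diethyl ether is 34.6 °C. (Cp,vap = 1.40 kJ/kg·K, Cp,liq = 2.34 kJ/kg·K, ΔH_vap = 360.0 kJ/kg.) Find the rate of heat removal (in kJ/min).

Q_c = 20100 kJ/min

vapour 95.5→34.6 °C: -85.26 kJ/kg
condensation at 34.6 °C: -360 kJ/kg
liquid 34.6→-38.8 °C: -171.76 kJ/kg
Δh = -85.26 + -360 + -171.76 = -617.02 kJ/kg
Q = ṁ·Δh = 1953 kg/h × -617.02 kJ/kg = -1.205e+06 kJ/h
|Q| = 334.73 kW = 20084 kJ/min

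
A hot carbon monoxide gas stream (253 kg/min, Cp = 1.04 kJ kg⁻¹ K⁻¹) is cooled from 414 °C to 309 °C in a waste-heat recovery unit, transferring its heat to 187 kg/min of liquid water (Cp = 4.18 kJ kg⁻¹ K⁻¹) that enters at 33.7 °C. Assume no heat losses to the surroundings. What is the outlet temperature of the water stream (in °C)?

Heat released by hot stream: Q = 253 × 1.04 × (414 − 309) = 27628 kJ/min
Energy balance on cold side (adiabatic exchanger): Q = ṁ_c·Cp_c·(T_c,out − T_c,in)
T_c,out = 33.7 + 27628/(187 × 4.18) = 69.045 °C

T_c,out = 69.0 °C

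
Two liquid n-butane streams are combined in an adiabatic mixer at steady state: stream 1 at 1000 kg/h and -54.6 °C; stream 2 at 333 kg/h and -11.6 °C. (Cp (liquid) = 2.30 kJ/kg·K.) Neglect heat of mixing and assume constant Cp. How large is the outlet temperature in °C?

T_out = -43.9 °C

Adiabatic, steady state ⇒ Σ ṁᵢCp,ᵢ(T_out − Tᵢ) = 0
T_out = Σ ṁᵢCp,ᵢTᵢ / Σ ṁᵢCp,ᵢ
      = -134460 / 3065.9 = -43.858 °C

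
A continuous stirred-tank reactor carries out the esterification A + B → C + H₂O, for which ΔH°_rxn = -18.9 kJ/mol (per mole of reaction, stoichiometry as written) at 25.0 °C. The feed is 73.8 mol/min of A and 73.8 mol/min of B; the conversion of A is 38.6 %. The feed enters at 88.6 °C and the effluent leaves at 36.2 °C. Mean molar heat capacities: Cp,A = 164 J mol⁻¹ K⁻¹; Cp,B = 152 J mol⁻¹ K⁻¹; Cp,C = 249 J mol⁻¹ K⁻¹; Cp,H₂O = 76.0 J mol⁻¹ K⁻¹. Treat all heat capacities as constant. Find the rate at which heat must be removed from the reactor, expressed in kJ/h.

Q_out = 105000 kJ/h

Extent of reaction ξ = 0.386 × 73.8 = 28.487 mol/min
Reaction term: ξ·ΔH°_rxn = 28.487 × -18.9 = -538.4 kJ/min
Sensible, feed 88.6→25 °C: -1483.2 kJ/min
Outlet flows (mol/min): A 45.313, B 45.313, C 28.487, H₂O 28.487
Sensible, products 25→36.2 °C: 264.06 kJ/min
Q = ΔH = -1757.5 kJ/min = -29.292 kW
Heat removed = 105450 kJ/h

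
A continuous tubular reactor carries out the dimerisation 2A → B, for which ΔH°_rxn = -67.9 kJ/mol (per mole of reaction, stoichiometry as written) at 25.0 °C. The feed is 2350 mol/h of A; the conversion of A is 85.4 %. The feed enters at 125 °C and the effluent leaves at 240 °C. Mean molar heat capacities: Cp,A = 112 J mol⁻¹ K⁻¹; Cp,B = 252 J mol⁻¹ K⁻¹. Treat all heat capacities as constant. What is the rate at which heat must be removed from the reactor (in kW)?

Extent of reaction ξ = 0.854 × 2350 / 2 = 1003.4 mol/h
Reaction term: ξ·ΔH°_rxn = 1003.4 × -67.9 = -68134 kJ/h
Sensible, feed 125→25 °C: -26320 kJ/h
Outlet flows (mol/h): A 343.1, B 1003.4
Sensible, products 25→240 °C: 62629 kJ/h
Q = ΔH = -31825 kJ/h = -8.8404 kW
Heat removed = 8.8404 kW

Q_out = 8.84 kW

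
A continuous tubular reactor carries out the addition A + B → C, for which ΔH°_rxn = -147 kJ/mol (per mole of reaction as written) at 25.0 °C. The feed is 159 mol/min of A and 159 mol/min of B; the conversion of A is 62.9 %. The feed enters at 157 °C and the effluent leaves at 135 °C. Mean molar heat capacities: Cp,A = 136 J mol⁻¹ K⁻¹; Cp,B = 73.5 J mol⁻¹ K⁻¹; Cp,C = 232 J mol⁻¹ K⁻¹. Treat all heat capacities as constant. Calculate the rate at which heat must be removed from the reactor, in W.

Q_out = 253000 W

Extent of reaction ξ = 0.629 × 159 = 100.01 mol/min
Reaction term: ξ·ΔH°_rxn = 100.01 × -147 = -14702 kJ/min
Sensible, feed 157→25 °C: -4397 kJ/min
Outlet flows (mol/min): A 58.989, B 58.989, C 100.01
Sensible, products 25→135 °C: 3911.7 kJ/min
Q = ΔH = -15187 kJ/min = -253.12 kW
Heat removed = 253120 W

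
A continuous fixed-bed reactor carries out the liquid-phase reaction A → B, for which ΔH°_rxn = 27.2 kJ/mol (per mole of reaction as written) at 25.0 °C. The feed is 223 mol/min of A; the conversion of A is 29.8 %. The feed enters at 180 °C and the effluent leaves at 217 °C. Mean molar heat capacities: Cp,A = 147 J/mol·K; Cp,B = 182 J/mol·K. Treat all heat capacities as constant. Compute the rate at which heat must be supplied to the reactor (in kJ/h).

Extent of reaction ξ = 0.298 × 223 = 66.454 mol/min
Reaction term: ξ·ΔH°_rxn = 66.454 × 27.2 = 1807.5 kJ/min
Sensible, feed 180→25 °C: -5081.1 kJ/min
Outlet flows (mol/min): A 156.55, B 66.454
Sensible, products 25→217 °C: 6740.5 kJ/min
Q = ΔH = 3467 kJ/min = 57.784 kW
Heat supplied = 208020 kJ/h

Q_in = 208000 kJ/h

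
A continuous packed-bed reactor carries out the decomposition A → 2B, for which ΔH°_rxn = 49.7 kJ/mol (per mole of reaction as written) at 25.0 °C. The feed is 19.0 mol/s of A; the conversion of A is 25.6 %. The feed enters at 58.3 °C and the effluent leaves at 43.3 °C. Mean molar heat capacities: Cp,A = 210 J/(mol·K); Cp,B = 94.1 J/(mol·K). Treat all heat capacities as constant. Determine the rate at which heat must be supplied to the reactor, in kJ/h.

Extent of reaction ξ = 0.256 × 19.0 = 4.864 mol/s
Reaction term: ξ·ΔH°_rxn = 4.864 × 49.7 = 241.74 kJ/s
Sensible, feed 58.3→25 °C: -132.87 kJ/s
Outlet flows (mol/s): A 14.136, B 9.728
Sensible, products 25→43.3 °C: 71.077 kJ/s
Q = ΔH = 179.95 kJ/s = 179.95 kW
Heat supplied = 647820 kJ/h

Q_in = 648000 kJ/h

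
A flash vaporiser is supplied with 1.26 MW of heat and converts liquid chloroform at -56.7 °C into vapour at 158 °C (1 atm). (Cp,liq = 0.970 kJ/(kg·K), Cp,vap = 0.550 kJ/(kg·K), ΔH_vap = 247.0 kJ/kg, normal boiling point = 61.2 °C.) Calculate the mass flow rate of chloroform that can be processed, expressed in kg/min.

Δh = 0.970×(61.2−-56.7) + 247.0 + 0.550×(158−61.2) = 414.6 kJ/kg
Q = 1.26 MW = 1260 kJ/s = 75600 kJ/min
ṁ = Q/Δh = 75600 / 414.6 = 182.34 kg/min

ṁ = 182 kg/min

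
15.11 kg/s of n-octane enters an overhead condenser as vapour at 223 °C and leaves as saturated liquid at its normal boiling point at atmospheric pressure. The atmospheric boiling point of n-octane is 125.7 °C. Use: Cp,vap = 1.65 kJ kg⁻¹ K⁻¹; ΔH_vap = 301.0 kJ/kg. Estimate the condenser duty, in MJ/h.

vapour 223→125.7 °C: -160.54 kJ/kg
condensation at 125.7 °C: -301 kJ/kg
Δh = -160.54 + -301 = -461.54 kJ/kg
Q = ṁ·Δh = 15.11 kg/s × -461.54 kJ/kg = -6973.9 kJ/s
|Q| = 6973.9 kW = 25106 MJ/h

Q_c = 25100 MJ/h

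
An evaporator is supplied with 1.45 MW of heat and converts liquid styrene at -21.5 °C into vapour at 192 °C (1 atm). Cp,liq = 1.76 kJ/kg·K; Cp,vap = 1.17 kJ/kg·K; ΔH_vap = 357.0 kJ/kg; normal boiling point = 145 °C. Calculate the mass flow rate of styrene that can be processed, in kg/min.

ṁ = 123 kg/min

Δh = 1.76×(145−-21.5) + 357.0 + 1.17×(192−145) = 705.03 kJ/kg
Q = 1.45 MW = 1450 kJ/s = 87000 kJ/min
ṁ = Q/Δh = 87000 / 705.03 = 123.4 kg/min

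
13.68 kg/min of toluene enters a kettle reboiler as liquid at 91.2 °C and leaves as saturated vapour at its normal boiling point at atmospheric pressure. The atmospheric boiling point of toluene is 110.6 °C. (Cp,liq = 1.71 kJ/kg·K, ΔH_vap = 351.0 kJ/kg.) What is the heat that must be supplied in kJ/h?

Q = 315000 kJ/h

liquid 91.2→110.6 °C: 33.174 kJ/kg
vaporisation at 110.6 °C: 351 kJ/kg
Δh = 33.174 + 351 = 384.17 kJ/kg
Q = ṁ·Δh = 13.68 kg/min × 384.17 kJ/kg = 5255.5 kJ/min
|Q| = 87.592 kW = 315330 kJ/h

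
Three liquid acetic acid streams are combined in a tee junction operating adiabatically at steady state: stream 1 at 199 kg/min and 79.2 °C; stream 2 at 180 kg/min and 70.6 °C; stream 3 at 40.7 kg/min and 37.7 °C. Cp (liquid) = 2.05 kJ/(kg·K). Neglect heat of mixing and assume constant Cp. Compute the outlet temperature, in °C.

T_out = 71.5 °C

Adiabatic, steady state ⇒ Σ ṁᵢCp,ᵢ(T_out − Tᵢ) = 0
T_out = Σ ṁᵢCp,ᵢTᵢ / Σ ṁᵢCp,ᵢ
      = 61507 / 860.38 = 71.487 °C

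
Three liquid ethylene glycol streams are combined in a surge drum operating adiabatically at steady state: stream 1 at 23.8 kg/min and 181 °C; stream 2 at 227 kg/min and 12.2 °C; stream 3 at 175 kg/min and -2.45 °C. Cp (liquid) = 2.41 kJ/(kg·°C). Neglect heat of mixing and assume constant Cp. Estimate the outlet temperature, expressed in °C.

Adiabatic, steady state ⇒ Σ ṁᵢCp,ᵢ(T_out − Tᵢ) = 0
Σ ṁᵢCp,ᵢTᵢ = 23.8×2.41×181 + 227×2.41×12.2 + 175×2.41×-2.45 = 16023
Σ ṁᵢCp,ᵢ = 23.8×2.41 + 227×2.41 + 175×2.41 = 1026.2
T_out = 16023 / 1026.2 = 15.614 °C

T_out = 15.6 °C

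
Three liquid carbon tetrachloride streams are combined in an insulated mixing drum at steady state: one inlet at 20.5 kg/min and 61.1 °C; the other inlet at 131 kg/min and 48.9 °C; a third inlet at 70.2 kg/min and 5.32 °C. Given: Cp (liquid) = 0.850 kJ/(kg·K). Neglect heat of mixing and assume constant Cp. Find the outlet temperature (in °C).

No heat crosses the boundary, so H_out = H_in.
Σ ṁᵢCp,ᵢTᵢ = 20.5×0.850×61.1 + 131×0.850×48.9 + 70.2×0.850×5.32 = 6827.1
Σ ṁᵢCp,ᵢ = 20.5×0.850 + 131×0.850 + 70.2×0.850 = 188.44
T_out = 6827.1 / 188.44 = 36.229 °C

T_out = 36.2 °C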